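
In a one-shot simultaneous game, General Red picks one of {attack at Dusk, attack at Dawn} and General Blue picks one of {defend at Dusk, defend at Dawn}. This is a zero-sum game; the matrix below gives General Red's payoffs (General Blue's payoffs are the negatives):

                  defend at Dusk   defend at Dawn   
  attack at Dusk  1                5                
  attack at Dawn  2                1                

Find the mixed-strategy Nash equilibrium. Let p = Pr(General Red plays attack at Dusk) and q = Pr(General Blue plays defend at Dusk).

p = 1/5, q = 4/5

Set General Blue's expected payoff from defend at Dusk equal to that from defend at Dawn:
  General Blue's expected payoff from defend at Dusk: p·(-1) + (1−p)·(-2) = p - 2
  General Blue's expected payoff from defend at Dawn: p·(-5) + (1−p)·(-1) = -4p - 1
  p - 2 = -4p - 1  ⇒  5p = 1  ⇒  p = 1/5.
For General Red to be willing to mix, General Red must be indifferent between attack at Dusk and attack at Dawn, which pins down General Blue's mix.
  General Red's payoff from attack at Dusk: q·1 + (1−q)·5 = -4q + 5
  General Red's payoff from attack at Dawn: q·2 + (1−q)·1 = q + 1
  -4q + 5 = q + 1  ⇒  -5q = -4  ⇒  q = 4/5.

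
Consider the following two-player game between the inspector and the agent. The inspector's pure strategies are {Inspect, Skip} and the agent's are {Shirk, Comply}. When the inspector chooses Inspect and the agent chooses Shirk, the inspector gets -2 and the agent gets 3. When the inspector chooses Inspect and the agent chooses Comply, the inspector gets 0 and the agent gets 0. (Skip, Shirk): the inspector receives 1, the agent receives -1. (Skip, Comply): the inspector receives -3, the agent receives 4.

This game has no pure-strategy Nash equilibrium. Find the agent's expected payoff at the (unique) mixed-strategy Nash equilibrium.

The agent's indifference between Shirk and Comply determines the inspector's mixing probability p:
  the agent's payoff to Shirk: p·3 + (1−p)·(-1) = 4p - 1
  the agent's payoff to Comply: p·0 + (1−p)·4 = -4p + 4
  4p - 1 = -4p + 4  ⇒  8p = 5  ⇒  p = 5/8.
At equilibrium the agent is indifferent across columns, so the agent's payoff equals the payoff from Shirk: (5/8)·3 + (3/8)·(-1) = 3/2.

3/2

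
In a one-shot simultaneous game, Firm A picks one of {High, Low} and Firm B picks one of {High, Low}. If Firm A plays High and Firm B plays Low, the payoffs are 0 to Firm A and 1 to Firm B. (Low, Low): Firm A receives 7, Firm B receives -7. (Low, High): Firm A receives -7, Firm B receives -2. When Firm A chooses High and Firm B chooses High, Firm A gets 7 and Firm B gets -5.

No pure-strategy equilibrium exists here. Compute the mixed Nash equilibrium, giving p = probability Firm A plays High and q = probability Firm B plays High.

For Firm B to be willing to mix, Firm B must be indifferent between High and Low, which pins down Firm A's mix.
  Firm B's expected payoff from High: p·(-5) + (1−p)·(-2) = -3p - 2
  Firm B's expected payoff from Low: p·1 + (1−p)·(-7) = 8p - 7
  -3p - 2 = 8p - 7  ⇒  -11p = -5  ⇒  p = 5/11.
Set Firm A's expected payoff from High equal to that from Low:
  Firm A's payoff from High: q·7 + (1−q)·0 = 7q
  Firm A's payoff from Low: q·(-7) + (1−q)·7 = -14q + 7
  7q = -14q + 7  ⇒  21q = 7  ⇒  q = 1/3.

p = 5/11, q = 1/3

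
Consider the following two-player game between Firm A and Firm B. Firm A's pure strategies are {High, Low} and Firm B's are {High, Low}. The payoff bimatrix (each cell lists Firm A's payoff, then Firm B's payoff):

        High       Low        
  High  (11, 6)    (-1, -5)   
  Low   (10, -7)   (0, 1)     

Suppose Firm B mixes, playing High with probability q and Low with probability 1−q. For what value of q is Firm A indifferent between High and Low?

Firm A's indifference between High and Low determines Firm B's mixing probability q:
  Firm A's payoff from High: q·11 + (1−q)·(-1) = 12q - 1
  Firm A's payoff from Low: q·10 + (1−q)·0 = 10q
  12q - 1 = 10q  ⇒  2q = 1  ⇒  q = 1/2.

q = 1/2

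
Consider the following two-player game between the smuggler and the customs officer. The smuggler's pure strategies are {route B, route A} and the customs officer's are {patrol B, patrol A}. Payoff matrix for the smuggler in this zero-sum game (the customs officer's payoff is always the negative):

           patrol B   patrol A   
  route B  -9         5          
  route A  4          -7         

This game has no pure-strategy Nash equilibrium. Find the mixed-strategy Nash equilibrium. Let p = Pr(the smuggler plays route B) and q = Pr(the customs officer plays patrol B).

p = 11/25, q = 12/25

The customs officer's indifference between patrol B and patrol A determines the smuggler's mixing probability p:
  the customs officer's payoff to patrol B: p·9 + (1−p)·(-4) = 13p - 4
  the customs officer's payoff to patrol A: p·(-5) + (1−p)·7 = -12p + 7
  13p - 4 = -12p + 7  ⇒  25p = 11  ⇒  p = 11/25.
The smuggler's indifference between route B and route A determines the customs officer's mixing probability q:
  the smuggler's expected payoff from route B: q·(-9) + (1−q)·5 = -14q + 5
  the smuggler's expected payoff from route A: q·4 + (1−q)·(-7) = 11q - 7
  -14q + 5 = 11q - 7  ⇒  -25q = -12  ⇒  q = 12/25.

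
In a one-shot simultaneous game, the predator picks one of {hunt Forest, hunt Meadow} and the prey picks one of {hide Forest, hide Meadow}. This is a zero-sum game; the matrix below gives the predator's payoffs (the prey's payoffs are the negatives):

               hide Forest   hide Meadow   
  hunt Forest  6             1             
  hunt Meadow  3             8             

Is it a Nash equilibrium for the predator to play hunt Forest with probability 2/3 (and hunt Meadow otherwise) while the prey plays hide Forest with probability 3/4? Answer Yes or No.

Given the predator's mix p = 2/3, the prey's payoff from hide Forest is -5 but from hide Meadow is -10/3. The prey strictly prefers hide Meadow, so the prey would not mix.
So the proposed profile is not a Nash equilibrium.

No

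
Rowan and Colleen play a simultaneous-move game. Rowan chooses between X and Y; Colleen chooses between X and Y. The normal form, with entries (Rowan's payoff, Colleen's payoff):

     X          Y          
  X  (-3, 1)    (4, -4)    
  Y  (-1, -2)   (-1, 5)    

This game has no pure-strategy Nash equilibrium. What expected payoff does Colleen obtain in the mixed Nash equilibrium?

Colleen's indifference between X and Y determines Rowan's mixing probability p:
  Colleen's payoff from X: p·1 + (1−p)·(-2) = 3p - 2
  Colleen's payoff from Y: p·(-4) + (1−p)·5 = -9p + 5
  3p - 2 = -9p + 5  ⇒  12p = 7  ⇒  p = 7/12.
At equilibrium Colleen is indifferent across columns, so Colleen's payoff equals the payoff from X: (7/12)·1 + (5/12)·(-2) = -1/4.

-1/4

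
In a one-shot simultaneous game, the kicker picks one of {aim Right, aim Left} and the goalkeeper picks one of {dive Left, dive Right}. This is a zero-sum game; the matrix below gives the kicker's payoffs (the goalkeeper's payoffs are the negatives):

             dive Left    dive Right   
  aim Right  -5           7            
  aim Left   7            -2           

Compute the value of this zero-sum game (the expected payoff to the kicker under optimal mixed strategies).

For the kicker to be willing to mix, the kicker must be indifferent between aim Right and aim Left, which pins down the goalkeeper's mix.
  the kicker's payoff from aim Right: q·(-5) + (1−q)·7 = -12q + 7
  the kicker's payoff from aim Left: q·7 + (1−q)·(-2) = 9q - 2
  -12q + 7 = 9q - 2  ⇒  -21q = -9  ⇒  q = 3/7.
The value is the kicker's expected payoff against this mix (using aim Right): (3/7)·(-5) + (4/7)·7 = 13/7.

v = 13/7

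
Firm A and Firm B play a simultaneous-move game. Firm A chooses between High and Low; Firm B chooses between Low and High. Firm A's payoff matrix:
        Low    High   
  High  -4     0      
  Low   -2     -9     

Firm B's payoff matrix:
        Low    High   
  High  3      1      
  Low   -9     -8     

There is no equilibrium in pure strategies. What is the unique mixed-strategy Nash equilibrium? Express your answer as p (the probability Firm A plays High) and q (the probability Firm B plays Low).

Firm A's mix must leave Firm B indifferent between Low and High.
  Firm B's expected payoff from Low: p·3 + (1−p)·(-9) = 12p - 9
  Firm B's expected payoff from High: p·1 + (1−p)·(-8) = 9p - 8
  12p - 9 = 9p - 8  ⇒  3p = 1  ⇒  p = 1/3.
In a mixed equilibrium Firm A is indifferent between High and Low; this condition fixes q.
  Firm A's expected payoff from High: q·(-4) + (1−q)·0 = -4q
  Firm A's expected payoff from Low: q·(-2) + (1−q)·(-9) = 7q - 9
  -4q = 7q - 9  ⇒  -11q = -9  ⇒  q = 9/11.

p = 1/3, q = 9/11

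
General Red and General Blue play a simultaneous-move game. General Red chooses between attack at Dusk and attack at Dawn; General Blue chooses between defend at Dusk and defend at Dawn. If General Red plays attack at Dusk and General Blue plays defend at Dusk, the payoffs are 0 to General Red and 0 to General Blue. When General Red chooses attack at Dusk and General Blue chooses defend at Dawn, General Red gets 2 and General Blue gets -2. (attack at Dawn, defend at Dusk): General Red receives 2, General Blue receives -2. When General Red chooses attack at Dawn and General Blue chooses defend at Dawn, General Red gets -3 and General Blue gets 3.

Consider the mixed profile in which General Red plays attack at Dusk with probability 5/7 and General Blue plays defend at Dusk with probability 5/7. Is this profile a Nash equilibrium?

Yes

Check General Blue's indifference given General Red's mix p = 5/7:
  payoff from defend at Dusk = -4/7; payoff from defend at Dawn = -4/7 — equal.
Check General Red's indifference given General Blue's mix q = 5/7:
  payoff from attack at Dusk = 4/7; payoff from attack at Dawn = 4/7 — equal.
Both players are indifferent, so neither can profitably deviate.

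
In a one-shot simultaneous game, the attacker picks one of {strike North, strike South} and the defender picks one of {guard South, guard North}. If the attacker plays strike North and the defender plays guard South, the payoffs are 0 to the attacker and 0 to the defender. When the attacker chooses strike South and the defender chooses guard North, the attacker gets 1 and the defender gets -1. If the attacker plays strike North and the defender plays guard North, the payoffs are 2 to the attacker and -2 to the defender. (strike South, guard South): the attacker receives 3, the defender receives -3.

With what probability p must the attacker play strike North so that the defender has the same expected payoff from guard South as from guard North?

In a mixed equilibrium the defender is indifferent between guard South and guard North; this condition fixes p.
  the defender's expected payoff from guard South: p·0 + (1−p)·(-3) = 3p - 3
  the defender's expected payoff from guard North: p·(-2) + (1−p)·(-1) = -p - 1
  3p - 3 = -p - 1  ⇒  4p = 2  ⇒  p = 1/2.

p = 1/2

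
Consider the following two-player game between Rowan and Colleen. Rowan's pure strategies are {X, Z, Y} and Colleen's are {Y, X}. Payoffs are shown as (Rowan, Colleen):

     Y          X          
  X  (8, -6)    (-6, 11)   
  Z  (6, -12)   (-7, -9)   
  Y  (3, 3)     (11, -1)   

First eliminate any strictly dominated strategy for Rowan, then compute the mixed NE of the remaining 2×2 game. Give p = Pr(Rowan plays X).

p = 4/21

Rowan's strategy Z is strictly dominated by X: 8 > 6 and -6 > -7. Eliminate Z.
For Colleen to be willing to mix, Colleen must be indifferent between Y and X, which pins down Rowan's mix.
  Colleen's payoff from Y: p·(-6) + (1−p)·3 = -9p + 3
  Colleen's payoff from X: p·11 + (1−p)·(-1) = 12p - 1
  -9p + 3 = 12p - 1  ⇒  -21p = -4  ⇒  p = 4/21.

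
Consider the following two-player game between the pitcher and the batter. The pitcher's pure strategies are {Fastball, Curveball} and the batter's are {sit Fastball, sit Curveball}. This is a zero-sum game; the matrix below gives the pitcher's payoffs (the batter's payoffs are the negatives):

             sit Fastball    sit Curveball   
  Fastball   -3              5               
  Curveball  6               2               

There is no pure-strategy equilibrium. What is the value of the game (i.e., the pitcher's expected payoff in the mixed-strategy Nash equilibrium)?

Set the pitcher's expected payoff from Fastball equal to that from Curveball:
  the pitcher's expected payoff from Fastball: q·(-3) + (1−q)·5 = -8q + 5
  the pitcher's expected payoff from Curveball: q·6 + (1−q)·2 = 4q + 2
  -8q + 5 = 4q + 2  ⇒  -12q = -3  ⇒  q = 1/4.
The value is the pitcher's expected payoff against this mix (using Fastball): (1/4)·(-3) + (3/4)·5 = 3.

v = 3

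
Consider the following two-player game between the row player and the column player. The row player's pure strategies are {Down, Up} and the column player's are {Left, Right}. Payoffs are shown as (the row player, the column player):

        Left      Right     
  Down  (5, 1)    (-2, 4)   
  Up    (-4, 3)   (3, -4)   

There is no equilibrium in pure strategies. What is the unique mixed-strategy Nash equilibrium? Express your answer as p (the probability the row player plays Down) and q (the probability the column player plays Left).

p = 7/10, q = 5/14

The column player's indifference between Left and Right determines the row player's mixing probability p:
  the column player's expected payoff from Left: p·1 + (1−p)·3 = -2p + 3
  the column player's expected payoff from Right: p·4 + (1−p)·(-4) = 8p - 4
  -2p + 3 = 8p - 4  ⇒  -10p = -7  ⇒  p = 7/10.
The row player's indifference between Down and Up determines the column player's mixing probability q:
  the row player's payoff from Down: q·5 + (1−q)·(-2) = 7q - 2
  the row player's payoff from Up: q·(-4) + (1−q)·3 = -7q + 3
  7q - 2 = -7q + 3  ⇒  14q = 5  ⇒  q = 5/14.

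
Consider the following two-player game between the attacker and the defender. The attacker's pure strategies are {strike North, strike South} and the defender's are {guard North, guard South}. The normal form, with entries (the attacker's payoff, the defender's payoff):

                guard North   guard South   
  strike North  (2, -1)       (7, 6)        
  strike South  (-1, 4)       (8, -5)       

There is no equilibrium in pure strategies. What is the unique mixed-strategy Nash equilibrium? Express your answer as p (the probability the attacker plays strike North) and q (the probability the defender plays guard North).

p = 9/16, q = 1/4

The attacker's mix must leave the defender indifferent between guard North and guard South.
  the defender's expected payoff from guard North: p·(-1) + (1−p)·4 = -5p + 4
  the defender's expected payoff from guard South: p·6 + (1−p)·(-5) = 11p - 5
  -5p + 4 = 11p - 5  ⇒  -16p = -9  ⇒  p = 9/16.
The attacker's indifference between strike North and strike South determines the defender's mixing probability q:
  the attacker's payoff to strike North: q·2 + (1−q)·7 = -5q + 7
  the attacker's payoff to strike South: q·(-1) + (1−q)·8 = -9q + 8
  -5q + 7 = -9q + 8  ⇒  4q = 1  ⇒  q = 1/4.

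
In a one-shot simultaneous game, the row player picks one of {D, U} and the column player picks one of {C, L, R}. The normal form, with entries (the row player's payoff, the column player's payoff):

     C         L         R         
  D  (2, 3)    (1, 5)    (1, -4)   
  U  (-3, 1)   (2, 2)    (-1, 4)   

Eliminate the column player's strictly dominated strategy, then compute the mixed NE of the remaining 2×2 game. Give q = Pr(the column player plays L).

The column player's strategy C is strictly dominated by L: 5 > 3 and 2 > 1. Eliminate C.
The column player's mix must leave the row player indifferent between D and U.
  the row player's payoff from D: q·1 + (1−q)·1 = 1
  the row player's payoff from U: q·2 + (1−q)·(-1) = 3q - 1
  1 = 3q - 1  ⇒  -3q = -2  ⇒  q = 2/3.

q = 2/3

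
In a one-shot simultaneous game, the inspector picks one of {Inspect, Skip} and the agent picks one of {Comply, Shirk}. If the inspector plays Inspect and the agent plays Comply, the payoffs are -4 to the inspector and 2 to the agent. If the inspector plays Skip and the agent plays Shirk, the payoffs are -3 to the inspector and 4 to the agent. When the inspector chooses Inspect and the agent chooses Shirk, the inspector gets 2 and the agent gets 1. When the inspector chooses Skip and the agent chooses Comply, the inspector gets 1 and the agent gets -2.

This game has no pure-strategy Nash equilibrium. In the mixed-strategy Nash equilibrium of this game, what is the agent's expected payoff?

10/7

The agent's indifference between Comply and Shirk determines the inspector's mixing probability p:
  the agent's expected payoff from Comply: p·2 + (1−p)·(-2) = 4p - 2
  the agent's expected payoff from Shirk: p·1 + (1−p)·4 = -3p + 4
  4p - 2 = -3p + 4  ⇒  7p = 6  ⇒  p = 6/7.
At equilibrium the agent is indifferent across columns, so the agent's payoff equals the payoff from Comply: (6/7)·2 + (1/7)·(-2) = 10/7.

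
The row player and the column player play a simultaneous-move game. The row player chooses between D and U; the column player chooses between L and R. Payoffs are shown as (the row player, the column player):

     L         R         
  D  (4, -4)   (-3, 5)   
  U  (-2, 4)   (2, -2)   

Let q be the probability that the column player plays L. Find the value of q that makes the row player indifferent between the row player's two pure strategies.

Set the row player's expected payoff from D equal to that from U:
  the row player's expected payoff from D: q·4 + (1−q)·(-3) = 7q - 3
  the row player's expected payoff from U: q·(-2) + (1−q)·2 = -4q + 2
  7q - 3 = -4q + 2  ⇒  11q = 5  ⇒  q = 5/11.

q = 5/11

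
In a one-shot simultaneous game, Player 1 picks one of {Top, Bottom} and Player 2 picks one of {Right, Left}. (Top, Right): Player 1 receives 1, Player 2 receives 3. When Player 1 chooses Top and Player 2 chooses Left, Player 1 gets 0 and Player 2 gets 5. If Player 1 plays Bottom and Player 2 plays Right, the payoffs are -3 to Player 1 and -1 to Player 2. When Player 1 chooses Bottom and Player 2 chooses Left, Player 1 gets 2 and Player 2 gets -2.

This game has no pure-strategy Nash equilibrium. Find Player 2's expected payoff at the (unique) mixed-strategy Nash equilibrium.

1/3

For Player 2 to be willing to mix, Player 2 must be indifferent between Right and Left, which pins down Player 1's mix.
  Player 2's payoff to Right: p·3 + (1−p)·(-1) = 4p - 1
  Player 2's payoff to Left: p·5 + (1−p)·(-2) = 7p - 2
  4p - 1 = 7p - 2  ⇒  -3p = -1  ⇒  p = 1/3.
At equilibrium Player 2 is indifferent across columns, so Player 2's payoff equals the payoff from Right: (1/3)·3 + (2/3)·(-1) = 1/3.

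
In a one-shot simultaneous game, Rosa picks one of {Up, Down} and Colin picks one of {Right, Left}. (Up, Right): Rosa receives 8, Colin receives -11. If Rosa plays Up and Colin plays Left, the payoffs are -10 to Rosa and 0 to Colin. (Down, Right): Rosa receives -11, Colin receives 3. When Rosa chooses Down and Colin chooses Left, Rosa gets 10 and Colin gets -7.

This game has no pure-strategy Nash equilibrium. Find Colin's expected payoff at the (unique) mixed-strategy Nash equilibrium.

-11/3

In a mixed equilibrium Colin is indifferent between Right and Left; this condition fixes p.
  Colin's expected payoff from Right: p·(-11) + (1−p)·3 = -14p + 3
  Colin's expected payoff from Left: p·0 + (1−p)·(-7) = 7p - 7
  -14p + 3 = 7p - 7  ⇒  -21p = -10  ⇒  p = 10/21.
At equilibrium Colin is indifferent across columns, so Colin's payoff equals the payoff from Right: (10/21)·(-11) + (11/21)·3 = -11/3.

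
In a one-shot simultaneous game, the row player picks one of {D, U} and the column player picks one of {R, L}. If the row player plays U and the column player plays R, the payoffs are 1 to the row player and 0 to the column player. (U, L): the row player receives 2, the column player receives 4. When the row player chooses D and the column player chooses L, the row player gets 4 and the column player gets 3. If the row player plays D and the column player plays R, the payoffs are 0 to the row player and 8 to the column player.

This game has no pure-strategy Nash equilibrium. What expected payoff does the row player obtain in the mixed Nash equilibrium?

4/3

In a mixed equilibrium the row player is indifferent between D and U; this condition fixes q.
  the row player's payoff from D: q·0 + (1−q)·4 = -4q + 4
  the row player's payoff from U: q·1 + (1−q)·2 = -q + 2
  -4q + 4 = -q + 2  ⇒  -3q = -2  ⇒  q = 2/3.
At equilibrium the row player is indifferent across rows, so the row player's payoff equals the payoff from D: (2/3)·0 + (1/3)·4 = 4/3.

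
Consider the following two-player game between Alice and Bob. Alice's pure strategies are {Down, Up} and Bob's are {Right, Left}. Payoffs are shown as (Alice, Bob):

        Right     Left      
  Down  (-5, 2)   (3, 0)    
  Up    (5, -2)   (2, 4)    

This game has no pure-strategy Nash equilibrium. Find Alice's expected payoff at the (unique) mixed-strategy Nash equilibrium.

25/11

Alice's indifference between Down and Up determines Bob's mixing probability q:
  Alice's payoff to Down: q·(-5) + (1−q)·3 = -8q + 3
  Alice's payoff to Up: q·5 + (1−q)·2 = 3q + 2
  -8q + 3 = 3q + 2  ⇒  -11q = -1  ⇒  q = 1/11.
At equilibrium Alice is indifferent across rows, so Alice's payoff equals the payoff from Down: (1/11)·(-5) + (10/11)·3 = 25/11.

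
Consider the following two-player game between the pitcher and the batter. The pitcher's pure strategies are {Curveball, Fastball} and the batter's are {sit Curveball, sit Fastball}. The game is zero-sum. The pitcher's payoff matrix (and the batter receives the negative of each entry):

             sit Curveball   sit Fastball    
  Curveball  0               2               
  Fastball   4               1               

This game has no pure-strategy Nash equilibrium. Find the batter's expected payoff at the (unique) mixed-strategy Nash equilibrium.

-8/5

Set the batter's expected payoff from sit Curveball equal to that from sit Fastball:
  the batter's payoff to sit Curveball: p·0 + (1−p)·(-4) = 4p - 4
  the batter's payoff to sit Fastball: p·(-2) + (1−p)·(-1) = -p - 1
  4p - 4 = -p - 1  ⇒  5p = 3  ⇒  p = 3/5.
At equilibrium the batter is indifferent across columns, so the batter's payoff equals the payoff from sit Curveball: (3/5)·0 + (2/5)·(-4) = -8/5.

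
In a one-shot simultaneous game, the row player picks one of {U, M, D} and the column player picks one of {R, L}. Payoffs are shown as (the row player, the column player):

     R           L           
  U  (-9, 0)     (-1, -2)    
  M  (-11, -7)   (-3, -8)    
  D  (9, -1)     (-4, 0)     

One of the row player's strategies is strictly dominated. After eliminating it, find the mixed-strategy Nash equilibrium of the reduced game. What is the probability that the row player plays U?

p = 1/3

The row player's strategy M is strictly dominated by U: -9 > -11 and -1 > -3. Eliminate M.
The row player's mix must leave the column player indifferent between R and L.
  the column player's expected payoff from R: p·0 + (1−p)·(-1) = p - 1
  the column player's expected payoff from L: p·(-2) + (1−p)·0 = -2p
  p - 1 = -2p  ⇒  3p = 1  ⇒  p = 1/3.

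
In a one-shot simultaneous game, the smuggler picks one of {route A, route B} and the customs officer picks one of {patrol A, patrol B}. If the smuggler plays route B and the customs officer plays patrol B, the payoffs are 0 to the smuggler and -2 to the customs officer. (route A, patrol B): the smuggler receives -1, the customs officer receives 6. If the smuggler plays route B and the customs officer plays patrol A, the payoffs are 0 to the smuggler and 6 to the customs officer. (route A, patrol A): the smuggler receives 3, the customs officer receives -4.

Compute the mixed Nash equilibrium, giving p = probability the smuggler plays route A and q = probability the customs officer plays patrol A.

The customs officer's indifference between patrol A and patrol B determines the smuggler's mixing probability p:
  the customs officer's payoff to patrol A: p·(-4) + (1−p)·6 = -10p + 6
  the customs officer's payoff to patrol B: p·6 + (1−p)·(-2) = 8p - 2
  -10p + 6 = 8p - 2  ⇒  -18p = -8  ⇒  p = 4/9.
The smuggler's indifference between route A and route B determines the customs officer's mixing probability q:
  the smuggler's expected payoff from route A: q·3 + (1−q)·(-1) = 4q - 1
  the smuggler's expected payoff from route B: q·0 + (1−q)·0 = 0
  4q - 1 = 0  ⇒  4q = 1  ⇒  q = 1/4.

p = 4/9, q = 1/4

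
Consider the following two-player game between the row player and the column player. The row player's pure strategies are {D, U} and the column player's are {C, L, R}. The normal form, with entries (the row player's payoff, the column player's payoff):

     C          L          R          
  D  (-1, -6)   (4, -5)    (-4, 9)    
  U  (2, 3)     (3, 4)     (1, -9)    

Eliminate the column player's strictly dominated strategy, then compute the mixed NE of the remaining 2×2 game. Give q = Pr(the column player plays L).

The column player's strategy C is strictly dominated by L: -5 > -6 and 4 > 3. Eliminate C.
In a mixed equilibrium the row player is indifferent between D and U; this condition fixes q.
  the row player's expected payoff from D: q·4 + (1−q)·(-4) = 8q - 4
  the row player's expected payoff from U: q·3 + (1−q)·1 = 2q + 1
  8q - 4 = 2q + 1  ⇒  6q = 5  ⇒  q = 5/6.

q = 5/6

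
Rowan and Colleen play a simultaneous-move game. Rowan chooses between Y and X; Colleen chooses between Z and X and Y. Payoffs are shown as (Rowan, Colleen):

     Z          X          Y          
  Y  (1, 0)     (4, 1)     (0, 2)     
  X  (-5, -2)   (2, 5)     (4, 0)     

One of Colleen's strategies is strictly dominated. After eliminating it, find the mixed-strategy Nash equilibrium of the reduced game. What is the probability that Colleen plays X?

Colleen's strategy Z is strictly dominated by Y: 2 > 0 and 0 > -2. Eliminate Z.
Colleen's mix must leave Rowan indifferent between Y and X.
  Rowan's payoff from Y: q·4 + (1−q)·0 = 4q
  Rowan's payoff from X: q·2 + (1−q)·4 = -2q + 4
  4q = -2q + 4  ⇒  6q = 4  ⇒  q = 2/3.

q = 2/3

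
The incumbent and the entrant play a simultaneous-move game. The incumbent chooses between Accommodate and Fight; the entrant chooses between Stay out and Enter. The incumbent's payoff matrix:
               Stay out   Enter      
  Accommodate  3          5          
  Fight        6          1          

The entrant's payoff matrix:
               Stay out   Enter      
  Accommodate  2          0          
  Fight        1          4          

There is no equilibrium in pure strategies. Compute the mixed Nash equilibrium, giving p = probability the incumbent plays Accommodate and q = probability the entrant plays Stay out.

p = 3/5, q = 4/7

Set the entrant's expected payoff from Stay out equal to that from Enter:
  the entrant's expected payoff from Stay out: p·2 + (1−p)·1 = p + 1
  the entrant's expected payoff from Enter: p·0 + (1−p)·4 = -4p + 4
  p + 1 = -4p + 4  ⇒  5p = 3  ⇒  p = 3/5.
For the incumbent to be willing to mix, the incumbent must be indifferent between Accommodate and Fight, which pins down the entrant's mix.
  the incumbent's expected payoff from Accommodate: q·3 + (1−q)·5 = -2q + 5
  the incumbent's expected payoff from Fight: q·6 + (1−q)·1 = 5q + 1
  -2q + 5 = 5q + 1  ⇒  -7q = -4  ⇒  q = 4/7.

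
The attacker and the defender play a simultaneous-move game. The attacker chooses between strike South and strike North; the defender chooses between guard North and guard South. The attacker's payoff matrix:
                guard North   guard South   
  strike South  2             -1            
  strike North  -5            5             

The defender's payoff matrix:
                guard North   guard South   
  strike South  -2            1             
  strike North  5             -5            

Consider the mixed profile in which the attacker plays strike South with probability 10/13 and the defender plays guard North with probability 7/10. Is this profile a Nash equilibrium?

Given the defender's mix q = 7/10, the attacker's payoff from strike South is 11/10 but from strike North is -2. The attacker strictly prefers strike South, so the attacker would not mix.
So the proposed profile is not a Nash equilibrium.

No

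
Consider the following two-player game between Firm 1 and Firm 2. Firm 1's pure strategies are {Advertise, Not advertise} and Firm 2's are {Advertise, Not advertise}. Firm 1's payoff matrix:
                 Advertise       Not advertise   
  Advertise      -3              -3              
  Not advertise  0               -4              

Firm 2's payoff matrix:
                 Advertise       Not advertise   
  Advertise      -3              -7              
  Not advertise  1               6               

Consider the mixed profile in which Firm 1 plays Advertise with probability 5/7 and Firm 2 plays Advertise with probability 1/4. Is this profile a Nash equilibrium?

Given Firm 1's mix p = 5/7, Firm 2's payoff from Advertise is -13/7 but from Not advertise is -23/7. Firm 2 strictly prefers Advertise, so Firm 2 would not mix.
So the proposed profile is not a Nash equilibrium.

No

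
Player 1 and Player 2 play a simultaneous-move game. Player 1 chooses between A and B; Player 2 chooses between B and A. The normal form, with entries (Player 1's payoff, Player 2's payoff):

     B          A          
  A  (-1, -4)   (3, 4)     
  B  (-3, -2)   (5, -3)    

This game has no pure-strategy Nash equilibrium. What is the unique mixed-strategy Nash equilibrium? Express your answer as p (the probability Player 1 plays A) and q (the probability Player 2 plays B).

In a mixed equilibrium Player 2 is indifferent between B and A; this condition fixes p.
  Player 2's payoff from B: p·(-4) + (1−p)·(-2) = -2p - 2
  Player 2's payoff from A: p·4 + (1−p)·(-3) = 7p - 3
  -2p - 2 = 7p - 3  ⇒  -9p = -1  ⇒  p = 1/9.
Set Player 1's expected payoff from A equal to that from B:
  Player 1's expected payoff from A: q·(-1) + (1−q)·3 = -4q + 3
  Player 1's expected payoff from B: q·(-3) + (1−q)·5 = -8q + 5
  -4q + 3 = -8q + 5  ⇒  4q = 2  ⇒  q = 1/2.

p = 1/9, q = 1/2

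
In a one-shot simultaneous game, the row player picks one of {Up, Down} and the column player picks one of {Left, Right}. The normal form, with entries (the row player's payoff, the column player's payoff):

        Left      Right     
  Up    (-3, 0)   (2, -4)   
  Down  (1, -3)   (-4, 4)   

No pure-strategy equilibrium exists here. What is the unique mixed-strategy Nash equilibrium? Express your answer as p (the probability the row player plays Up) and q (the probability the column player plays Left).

p = 7/11, q = 3/5

The row player's mix must leave the column player indifferent between Left and Right.
  the column player's payoff from Left: p·0 + (1−p)·(-3) = 3p - 3
  the column player's payoff from Right: p·(-4) + (1−p)·4 = -8p + 4
  3p - 3 = -8p + 4  ⇒  11p = 7  ⇒  p = 7/11.
Set the row player's expected payoff from Up equal to that from Down:
  the row player's payoff to Up: q·(-3) + (1−q)·2 = -5q + 2
  the row player's payoff to Down: q·1 + (1−q)·(-4) = 5q - 4
  -5q + 2 = 5q - 4  ⇒  -10q = -6  ⇒  q = 3/5.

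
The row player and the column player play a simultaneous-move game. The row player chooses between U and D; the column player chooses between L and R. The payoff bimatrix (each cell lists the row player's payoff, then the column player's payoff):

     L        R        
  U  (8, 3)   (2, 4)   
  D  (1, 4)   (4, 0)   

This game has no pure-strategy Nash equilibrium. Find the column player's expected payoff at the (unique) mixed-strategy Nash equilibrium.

16/5

The column player's indifference between L and R determines the row player's mixing probability p:
  the column player's payoff to L: p·3 + (1−p)·4 = -p + 4
  the column player's payoff to R: p·4 + (1−p)·0 = 4p
  -p + 4 = 4p  ⇒  -5p = -4  ⇒  p = 4/5.
At equilibrium the column player is indifferent across columns, so the column player's payoff equals the payoff from L: (4/5)·3 + (1/5)·4 = 16/5.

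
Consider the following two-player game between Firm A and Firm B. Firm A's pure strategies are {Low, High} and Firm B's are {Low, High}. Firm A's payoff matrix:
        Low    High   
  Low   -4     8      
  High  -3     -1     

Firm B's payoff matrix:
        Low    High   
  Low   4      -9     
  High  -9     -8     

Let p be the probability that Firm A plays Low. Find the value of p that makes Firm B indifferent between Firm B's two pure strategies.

Firm A's mix must leave Firm B indifferent between Low and High.
  Firm B's expected payoff from Low: p·4 + (1−p)·(-9) = 13p - 9
  Firm B's expected payoff from High: p·(-9) + (1−p)·(-8) = -p - 8
  13p - 9 = -p - 8  ⇒  14p = 1  ⇒  p = 1/14.

p = 1/14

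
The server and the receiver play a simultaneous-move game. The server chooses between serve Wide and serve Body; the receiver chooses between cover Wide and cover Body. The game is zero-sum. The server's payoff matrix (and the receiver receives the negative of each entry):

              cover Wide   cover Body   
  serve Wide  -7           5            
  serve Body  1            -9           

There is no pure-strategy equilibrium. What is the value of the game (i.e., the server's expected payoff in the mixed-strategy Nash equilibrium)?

v = -29/11

For the server to be willing to mix, the server must be indifferent between serve Wide and serve Body, which pins down the receiver's mix.
  the server's payoff from serve Wide: q·(-7) + (1−q)·5 = -12q + 5
  the server's payoff from serve Body: q·1 + (1−q)·(-9) = 10q - 9
  -12q + 5 = 10q - 9  ⇒  -22q = -14  ⇒  q = 7/11.
The value is the server's expected payoff against this mix (using serve Wide): (7/11)·(-7) + (4/11)·5 = -29/11.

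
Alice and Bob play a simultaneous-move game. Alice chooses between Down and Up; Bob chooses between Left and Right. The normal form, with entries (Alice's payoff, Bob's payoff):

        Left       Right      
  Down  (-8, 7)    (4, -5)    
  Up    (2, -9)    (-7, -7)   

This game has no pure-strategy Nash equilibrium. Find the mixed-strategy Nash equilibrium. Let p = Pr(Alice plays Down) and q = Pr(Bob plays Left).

Bob's indifference between Left and Right determines Alice's mixing probability p:
  Bob's payoff to Left: p·7 + (1−p)·(-9) = 16p - 9
  Bob's payoff to Right: p·(-5) + (1−p)·(-7) = 2p - 7
  16p - 9 = 2p - 7  ⇒  14p = 2  ⇒  p = 1/7.
Set Alice's expected payoff from Down equal to that from Up:
  Alice's expected payoff from Down: q·(-8) + (1−q)·4 = -12q + 4
  Alice's expected payoff from Up: q·2 + (1−q)·(-7) = 9q - 7
  -12q + 4 = 9q - 7  ⇒  -21q = -11  ⇒  q = 11/21.

p = 1/7, q = 11/21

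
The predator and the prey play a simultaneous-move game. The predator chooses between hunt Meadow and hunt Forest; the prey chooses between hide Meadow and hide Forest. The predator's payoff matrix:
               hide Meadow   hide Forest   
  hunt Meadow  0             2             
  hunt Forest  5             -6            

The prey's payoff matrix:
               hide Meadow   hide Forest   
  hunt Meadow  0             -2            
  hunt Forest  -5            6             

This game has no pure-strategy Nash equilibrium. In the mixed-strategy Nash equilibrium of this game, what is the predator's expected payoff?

The prey's mix must leave the predator indifferent between hunt Meadow and hunt Forest.
  the predator's payoff from hunt Meadow: q·0 + (1−q)·2 = -2q + 2
  the predator's payoff from hunt Forest: q·5 + (1−q)·(-6) = 11q - 6
  -2q + 2 = 11q - 6  ⇒  -13q = -8  ⇒  q = 8/13.
At equilibrium the predator is indifferent across rows, so the predator's payoff equals the payoff from hunt Meadow: (8/13)·0 + (5/13)·2 = 10/13.

10/13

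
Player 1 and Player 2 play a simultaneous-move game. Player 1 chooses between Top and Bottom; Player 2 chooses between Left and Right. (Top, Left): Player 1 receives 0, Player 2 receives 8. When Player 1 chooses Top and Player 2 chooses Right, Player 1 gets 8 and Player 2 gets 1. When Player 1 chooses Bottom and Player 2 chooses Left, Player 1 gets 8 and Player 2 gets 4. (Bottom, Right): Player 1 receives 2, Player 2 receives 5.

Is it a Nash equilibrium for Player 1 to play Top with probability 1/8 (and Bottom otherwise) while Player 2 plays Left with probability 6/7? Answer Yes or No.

Given Player 2's mix q = 6/7, Player 1's payoff from Top is 8/7 but from Bottom is 50/7. Player 1 strictly prefers Bottom, so Player 1 would not mix.
So the proposed profile is not a Nash equilibrium.

No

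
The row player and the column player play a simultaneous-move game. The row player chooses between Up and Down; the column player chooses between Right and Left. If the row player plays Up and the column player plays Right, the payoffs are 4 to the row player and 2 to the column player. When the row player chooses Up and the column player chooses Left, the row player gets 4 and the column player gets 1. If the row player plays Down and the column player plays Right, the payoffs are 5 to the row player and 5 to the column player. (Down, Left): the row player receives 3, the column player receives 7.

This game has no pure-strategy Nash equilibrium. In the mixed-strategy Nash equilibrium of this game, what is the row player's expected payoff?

4

For the row player to be willing to mix, the row player must be indifferent between Up and Down, which pins down the column player's mix.
  the row player's expected payoff from Up: q·4 + (1−q)·4 = 4
  the row player's expected payoff from Down: q·5 + (1−q)·3 = 2q + 3
  4 = 2q + 3  ⇒  -2q = -1  ⇒  q = 1/2.
At equilibrium the row player is indifferent across rows, so the row player's payoff equals the payoff from Up: (1/2)·4 + (1/2)·4 = 4.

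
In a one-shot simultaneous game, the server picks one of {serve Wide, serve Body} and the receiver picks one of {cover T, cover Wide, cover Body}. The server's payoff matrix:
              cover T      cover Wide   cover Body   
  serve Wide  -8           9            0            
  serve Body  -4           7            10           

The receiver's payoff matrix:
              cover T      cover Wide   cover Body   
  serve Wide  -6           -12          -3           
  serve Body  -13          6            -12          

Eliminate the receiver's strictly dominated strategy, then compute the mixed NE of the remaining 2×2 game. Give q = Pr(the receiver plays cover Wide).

The receiver's strategy cover T is strictly dominated by cover Body: -3 > -6 and -12 > -13. Eliminate cover T.
In a mixed equilibrium the server is indifferent between serve Wide and serve Body; this condition fixes q.
  the server's expected payoff from serve Wide: q·9 + (1−q)·0 = 9q
  the server's expected payoff from serve Body: q·7 + (1−q)·10 = -3q + 10
  9q = -3q + 10  ⇒  12q = 10  ⇒  q = 5/6.

q = 5/6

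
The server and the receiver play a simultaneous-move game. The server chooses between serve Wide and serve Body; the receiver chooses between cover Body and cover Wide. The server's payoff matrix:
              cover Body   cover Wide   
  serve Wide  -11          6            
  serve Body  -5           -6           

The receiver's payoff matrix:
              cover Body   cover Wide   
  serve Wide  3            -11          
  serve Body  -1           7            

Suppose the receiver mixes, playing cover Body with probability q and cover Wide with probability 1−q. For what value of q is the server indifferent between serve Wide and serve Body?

q = 2/3

For the server to be willing to mix, the server must be indifferent between serve Wide and serve Body, which pins down the receiver's mix.
  the server's payoff to serve Wide: q·(-11) + (1−q)·6 = -17q + 6
  the server's payoff to serve Body: q·(-5) + (1−q)·(-6) = q - 6
  -17q + 6 = q - 6  ⇒  -18q = -12  ⇒  q = 2/3.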